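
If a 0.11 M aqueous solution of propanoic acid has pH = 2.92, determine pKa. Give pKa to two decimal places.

pKa = 4.88

[H+] = 10^(-2.92) = 1.20 × 10^-3 M
At equilibrium [HA] = 0.11 − 1.20 × 10^-3 = 1.09 × 10^-1 M
Ka = [H+][A-]/[HA] = (1.20 × 10^-3)² / 1.09 × 10^-1 = 1.32 × 10^-5
pKa = -log(1.32 × 10^-5) = 4.88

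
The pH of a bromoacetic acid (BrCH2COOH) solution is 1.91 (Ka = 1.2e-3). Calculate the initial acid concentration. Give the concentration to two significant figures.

[H+] = 10^(-1.91) = 1.23 × 10^-2 M = x
Ka = x²/(C₀ − x) ⇒ C₀ = x + x²/Ka
C₀ = 1.23 × 10^-2 + (1.23 × 10^-2)²/(1.2 × 10^-3) = 1.38 × 10^-1 M

C₀ = 1.4 × 10^-1 M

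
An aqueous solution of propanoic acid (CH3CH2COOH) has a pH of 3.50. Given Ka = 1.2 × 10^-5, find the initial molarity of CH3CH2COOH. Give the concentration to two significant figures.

C₀ = 8.6 × 10^-3 M

[H+] = 10^(-3.50) = 3.16 × 10^-4 M = x
Ka = x²/(C₀ − x) ⇒ C₀ = x + x²/Ka
C₀ = 3.16 × 10^-4 + (3.16 × 10^-4)²/(1.2 × 10^-5) = 8.64 × 10^-3 M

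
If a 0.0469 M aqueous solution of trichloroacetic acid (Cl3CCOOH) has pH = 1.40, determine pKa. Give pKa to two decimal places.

[H+] = 10^(-1.40) = 3.98 × 10^-2 M
At equilibrium [HA] = 0.0469 − 3.98 × 10^-2 = 7.10 × 10^-3 M
Ka = [H+][A-]/[HA] = (3.98 × 10^-2)² / 7.10 × 10^-3 = 2.23 × 10^-1
pKa = -log(2.23 × 10^-1) = 0.65

pKa = 0.65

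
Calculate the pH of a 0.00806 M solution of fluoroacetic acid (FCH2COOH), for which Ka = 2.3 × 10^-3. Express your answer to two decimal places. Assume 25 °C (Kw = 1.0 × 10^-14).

pH = 2.48

FCH2COOH ⇌ FCH2COO- + H+
Let x = [H+] at equilibrium. Ka = x²/(0.00806 − x).
Here C₀/Ka ≈ 3.5, so the small-x approximation fails. Use the quadratic:
x = (−Ka + √(Ka² + 4·Ka·C₀))/2 = 3.31 × 10^-3 M
pH = −log[H+] = −log(3.31 × 10^-3) = 2.48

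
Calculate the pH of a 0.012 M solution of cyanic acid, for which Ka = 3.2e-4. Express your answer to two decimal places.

HOCN ⇌ OCN- + H+
From the ICE table, Ka = x²/(0.012 − x) = 3.2 × 10^-4.
x is not negligible relative to C₀; solve x² + 0.00032·x − 3.84e-06 = 0.
x = [−0.00032 + √(0.00032² + 1.54e-05)]/2 = 1.81 × 10^-3 M
pH = −log(1.81 × 10^-3) = 2.74

pH = 2.74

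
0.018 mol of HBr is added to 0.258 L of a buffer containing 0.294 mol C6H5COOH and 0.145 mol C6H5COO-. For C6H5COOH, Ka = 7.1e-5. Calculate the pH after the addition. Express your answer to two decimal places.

pH = 3.76

Added H+ converts C6H5COO- to C6H5COOH: C6H5COOH → 0.312 mol, C6H5COO- → 0.127 mol.
pKa = −log(7.1 × 10^-5) = 4.149
pH = pKa + log(n_C6H5COO-/n_C6H5COOH) = 4.149 + log(0.127/0.312) = 4.149 + (-0.390)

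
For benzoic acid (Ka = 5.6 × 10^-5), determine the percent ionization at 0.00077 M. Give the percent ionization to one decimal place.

23.6%

C6H5COOH ⇌ C6H5COO- + H+; let x = [H+] at equilibrium.
Ka = x²/(C₀ − x); solving the quadratic gives x = 1.82 × 10^-4 M.
% ionization = x/C₀ × 100% = 1.82 × 10^-4/0.00077 × 100% = 23.6%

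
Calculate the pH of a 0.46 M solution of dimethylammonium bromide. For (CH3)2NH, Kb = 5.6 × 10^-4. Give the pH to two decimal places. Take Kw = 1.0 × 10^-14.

pH = 5.54

(CH3)2NH2+ is the conjugate acid of the weak base (CH3)2NH.
Ka = Kw/Kb = 1.0×10^-14 / 5.6 × 10^-4 = 1.79 × 10^-11
Let x = [H+] at equilibrium. Ka = x²/(0.46 − x).
Neglecting x in the denominator: x = √(1.79 × 10^-11 × 0.46) = 2.87 × 10^-6 M
(x/C₀ = 0.00062% < 5%, so the approximation holds.)
pH = −log[H+] = −log(2.87 × 10^-6) = 5.54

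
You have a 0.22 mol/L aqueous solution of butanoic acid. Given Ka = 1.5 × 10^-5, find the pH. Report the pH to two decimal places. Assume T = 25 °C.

CH3(CH2)2COOH ⇌ CH3(CH2)2COO- + H+
Ka = x²/(0.22 − x) = 1.5 × 10^-5
Neglecting x in the denominator: x = √(1.5 × 10^-5 × 0.22) = 1.82 × 10^-3 M
(x/C₀ = 0.83% < 5%, so the approximation holds.)
pH = −log[H+] = −log(1.82 × 10^-3) = 2.74

pH = 2.74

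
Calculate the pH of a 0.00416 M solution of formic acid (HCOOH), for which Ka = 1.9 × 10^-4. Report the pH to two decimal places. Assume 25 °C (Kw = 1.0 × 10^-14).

pH = 3.10

HCOOH ⇌ HCOO- + H+
From the ICE table, Ka = x²/(0.00416 − x) = 1.9 × 10^-4.
x is not negligible relative to C₀; solve x² + 0.00019·x − 7.9e-07 = 0.
x = [−0.00019 + √(0.00019² + 3.16e-06)]/2 = 7.99 × 10^-4 M
pH = −log(7.99 × 10^-4) = 3.10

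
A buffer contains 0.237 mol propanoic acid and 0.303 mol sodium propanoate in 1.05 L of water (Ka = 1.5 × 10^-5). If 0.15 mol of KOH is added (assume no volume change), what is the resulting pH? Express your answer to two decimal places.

pH = 5.54

After neutralization: n(CH3CH2COOH) = 0.087 mol, n(CH3CH2COO-) = 0.453 mol.
pKa = −log(1.5 × 10^-5) = 4.824
Henderson–Hasselbalch with mole ratio 0.453/0.087: pH = 4.824 + (+0.717)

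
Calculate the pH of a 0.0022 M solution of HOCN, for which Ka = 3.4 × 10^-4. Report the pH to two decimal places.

HOCN ⇌ OCN- + H+
From the ICE table, Ka = [H+]²/(0.0022 − [H+]) = 3.4 × 10^-4.
Here C₀/Ka ≈ 6.47, so the small-[H+] approximation fails. Use the quadratic:
[H+] = [−0.00034 + √(0.00034² + 2.99e-06)]/2 = 7.11 × 10^-4 M
pH = −log(7.11 × 10^-4) = 3.15

pH = 3.15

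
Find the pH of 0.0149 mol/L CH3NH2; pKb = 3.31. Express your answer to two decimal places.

CH3NH2 + H2O ⇌ CH3NH3+ + OH-
Kb = 10^(−3.31) = 4.90 × 10^-4
Kb = [OH-]²/(0.0149 − [OH-]) = 4.90 × 10^-4
The 5% rule fails; solving [OH-]² + Kb·[OH-] − Kb·C₀ = 0 exactly:
[OH-] = [−0.00049 + √(0.00049² + 2.92e-05)]/2 = 2.47 × 10^-3 M
pOH = −log(2.47 × 10^-3) = 2.61; pH = 14.00 − 2.61 = 11.39

pH = 11.39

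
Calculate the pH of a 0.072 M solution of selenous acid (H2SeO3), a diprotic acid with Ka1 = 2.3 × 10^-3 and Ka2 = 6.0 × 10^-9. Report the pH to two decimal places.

pH = 1.93

Since Ka1 ≫ Ka2, the first ionization dominates [H+].
Ka1 = x²/(0.072 − x) = 2.3 × 10^-3
Solving the quadratic: x = (−Ka1 + √(Ka1² + 4·Ka1·C₀))/2 = 1.18 × 10^-2 M
pH = −log(1.18 × 10^-2) = 1.93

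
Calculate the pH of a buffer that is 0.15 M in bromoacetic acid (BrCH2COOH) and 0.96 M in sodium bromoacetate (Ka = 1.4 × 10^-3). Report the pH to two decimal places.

pH = 3.66

pKa = −log(1.4 × 10^-3) = 2.854
Using pH = pKa + log([base]/[acid]) with [base]/[acid] = 0.96/0.15:
pH = 2.854 + (+0.806) = 3.66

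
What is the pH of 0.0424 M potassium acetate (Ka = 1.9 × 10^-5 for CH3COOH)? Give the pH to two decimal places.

pH = 8.67

CH3COO- is the conjugate base of the weak acid CH3COOH.
Kb = Kw/Ka = 1.0×10^-14 / 1.9 × 10^-5 = 5.26 × 10^-10
Let x = [OH-] at equilibrium. Kb = x²/(0.0424 − x).
Assume x ≪ 0.0424: x ≈ √(5.26 × 10^-10 × 0.0424) = 4.72 × 10^-6 M
pOH = −log(4.72 × 10^-6) = 5.33; pH = 14.00 − 5.33 = 8.67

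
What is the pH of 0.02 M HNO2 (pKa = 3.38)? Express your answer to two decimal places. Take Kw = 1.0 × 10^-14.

HNO2 ⇌ NO2- + H+
Ka = 10^(−3.38) = 4.17 × 10^-4
Ka = [H+]²/(0.02 − [H+]) = 4.17 × 10^-4
The 5% rule fails; solving [H+]² + Ka·[H+] − Ka·C₀ = 0 exactly:
[H+] = (−Ka + √(Ka² + 4·Ka·C₀))/2 = 2.69 × 10^-3 M
pH = −log(2.69 × 10^-3) = 2.57

pH = 2.57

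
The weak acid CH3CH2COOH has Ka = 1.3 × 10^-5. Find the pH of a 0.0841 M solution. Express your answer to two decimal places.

CH3CH2COOH ⇌ CH3CH2COO- + H+
From the ICE table, Ka = x²/(0.0841 − x) = 1.3 × 10^-5.
Neglecting x in the denominator: x = √(1.3 × 10^-5 × 0.0841) = 1.05 × 10^-3 M
pH = −log(1.05 × 10^-3) = 2.98

pH = 2.98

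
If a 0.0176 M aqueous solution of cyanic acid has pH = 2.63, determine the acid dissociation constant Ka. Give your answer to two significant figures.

[H+] = 10^(-2.63) = 2.34 × 10^-3 M
At equilibrium [HA] = 0.0176 − 2.34 × 10^-3 = 1.53 × 10^-2 M
Ka = [H+][A-]/[HA] = (2.34 × 10^-3)² / 1.53 × 10^-2 = 3.6 × 10^-4

Ka = 3.6 × 10^-4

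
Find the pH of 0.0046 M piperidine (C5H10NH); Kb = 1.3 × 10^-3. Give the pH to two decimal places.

C5H10NH + H2O ⇌ C5H10NH2+ + OH-
Kb = x²/(0.0046 − x) = 1.3 × 10^-3
The 5% rule fails; solving x² + Kb·x − Kb·C₀ = 0 exactly:
x = [−0.0013 + √(0.0013² + 2.39e-05)]/2 = 1.88 × 10^-3 M
pOH = 2.73, so pH = 14.00 − pOH = 11.27

pH = 11.27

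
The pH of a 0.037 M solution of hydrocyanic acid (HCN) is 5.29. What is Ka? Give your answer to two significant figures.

Ka = 7.1 × 10^-10

[H+] = 10^(-5.29) = 5.13 × 10^-6 M
At equilibrium [HA] = 0.037 − 5.13 × 10^-6 = 3.70 × 10^-2 M
Ka = [H+][A-]/[HA] = (5.13 × 10^-6)² / 3.70 × 10^-2 = 7.1 × 10^-10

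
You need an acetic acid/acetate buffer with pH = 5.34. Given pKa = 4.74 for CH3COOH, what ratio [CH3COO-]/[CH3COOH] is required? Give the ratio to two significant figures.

ratio = 4.0

pH = pKa + log(r) ⇒ log(r) = 5.34 − 4.74 = +0.60
r = [CH3COO-]/[CH3COOH] = 10^(+0.60) = 3.98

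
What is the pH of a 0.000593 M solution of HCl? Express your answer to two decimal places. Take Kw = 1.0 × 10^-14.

pH = 3.23

HCl is a strong acid and dissociates completely, so [H+] = 0.000593 M.
pH = -log(0.000593) = 3.23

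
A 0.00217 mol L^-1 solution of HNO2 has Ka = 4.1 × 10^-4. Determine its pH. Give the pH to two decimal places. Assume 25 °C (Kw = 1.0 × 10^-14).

pH = 3.12

HNO2 ⇌ NO2- + H+
Ka = [H+]²/(0.00217 − [H+]) = 4.1 × 10^-4
Here C₀/Ka ≈ 5.29, so the small-[H+] approximation fails. Use the quadratic:
[H+] = [−0.00041 + √(0.00041² + 3.56e-06)]/2 = 7.60 × 10^-4 M
pH = −log[H+] = −log(7.60 × 10^-4) = 3.12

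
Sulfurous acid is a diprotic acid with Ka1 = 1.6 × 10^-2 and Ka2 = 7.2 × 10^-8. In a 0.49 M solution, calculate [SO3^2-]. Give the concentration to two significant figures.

7.2 × 10^-8 M

First ionization gives [H+] ≈ [HSO3-] = 8.09 × 10^-2 M.
Second step: Ka2 = [H+][SO3^2-]/[HSO3-] ≈ [SO3^2-] (since [H+] ≈ [HSO3-]).
So [SO3^2-] ≈ Ka2.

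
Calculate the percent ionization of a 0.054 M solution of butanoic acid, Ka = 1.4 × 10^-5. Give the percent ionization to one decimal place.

1.6%

CH3(CH2)2COOH ⇌ CH3(CH2)2COO- + H+; let x = [H+] at equilibrium.
x ≈ √(Ka·C₀) = √(1.4 × 10^-5 × 0.054) = 8.69 × 10^-4 M
Fraction ionized = 8.69 × 10^-4 / 0.054 = 0.0161 → 1.6%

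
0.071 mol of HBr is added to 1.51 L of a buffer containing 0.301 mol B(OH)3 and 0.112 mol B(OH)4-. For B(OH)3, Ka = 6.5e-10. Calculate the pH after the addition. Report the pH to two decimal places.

After neutralization: n(B(OH)3) = 0.372 mol, n(B(OH)4-) = 0.041 mol.
pKa = −log(6.5 × 10^-10) = 9.187
Henderson–Hasselbalch with mole ratio 0.041/0.372: pH = 9.187 + (-0.958)

pH = 8.23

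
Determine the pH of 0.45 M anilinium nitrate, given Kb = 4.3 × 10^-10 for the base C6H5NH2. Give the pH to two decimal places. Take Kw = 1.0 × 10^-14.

pH = 2.49

C6H5NH3+ is the conjugate acid of the weak base C6H5NH2.
Ka = Kw/Kb = 1.0×10^-14 / 4.3 × 10^-10 = 2.33 × 10^-5
Ka = [H+]²/(0.45 − [H+]) = 2.33 × 10^-5
Since Ka ≪ C₀, [H+] ≈ √(Ka·C₀) = 3.24 × 10^-3 M.
([H+]/C₀ = 0.72% < 5%, so the approximation holds.)
pH = −log(3.24 × 10^-3) = 2.49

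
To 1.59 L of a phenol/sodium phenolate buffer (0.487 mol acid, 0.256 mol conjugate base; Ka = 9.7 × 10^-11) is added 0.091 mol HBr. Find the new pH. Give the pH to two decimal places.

pH = 9.47

After neutralization: n(C6H5OH) = 0.578 mol, n(C6H5O-) = 0.165 mol.
pKa = −log(9.7 × 10^-11) = 10.013
pH = pKa + log([A⁻]/[HA]) = 10.013 + log(0.165/0.578) = 10.013 -0.544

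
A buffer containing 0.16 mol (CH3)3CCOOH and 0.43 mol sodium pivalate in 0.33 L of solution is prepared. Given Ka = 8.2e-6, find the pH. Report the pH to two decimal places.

pKa = −log(8.2 × 10^-6) = 5.086
Using pH = pKa + log([base]/[acid]) with [base]/[acid] = 0.43/0.16:
pH = 5.086 + (+0.429) = 5.52

pH = 5.52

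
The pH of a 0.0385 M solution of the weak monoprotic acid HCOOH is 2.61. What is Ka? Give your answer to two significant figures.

Ka = 1.7 × 10^-4

[H+] = 10^(-2.61) = 2.45 × 10^-3 M
At equilibrium [HA] = 0.0385 − 2.45 × 10^-3 = 3.60 × 10^-2 M
Ka = [H+][A-]/[HA] = (2.45 × 10^-3)² / 3.60 × 10^-2 = 1.7 × 10^-4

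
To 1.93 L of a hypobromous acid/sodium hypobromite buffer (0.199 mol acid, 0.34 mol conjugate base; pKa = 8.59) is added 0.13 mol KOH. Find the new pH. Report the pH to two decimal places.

After neutralization: n(HOBr) = 0.069 mol, n(OBr-) = 0.47 mol.
pH = pKa + log([A⁻]/[HA]) = 8.59 + log(0.47/0.069) = 8.59 +0.833

pH = 9.42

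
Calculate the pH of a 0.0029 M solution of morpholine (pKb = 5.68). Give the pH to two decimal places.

C4H8ONH + H2O ⇌ C4H8ONH2+ + OH-
Kb = 10^(−5.68) = 2.09 × 10^-6
From the ICE table, Kb = x²/(0.0029 − x) = 2.09 × 10^-6.
Assume x ≪ 0.0029: x ≈ √(2.09 × 10^-6 × 0.0029) = 7.79 × 10^-5 M
pOH = −log(7.79 × 10^-5) = 4.11; pH = 14.00 − 4.11 = 9.89

pH = 9.89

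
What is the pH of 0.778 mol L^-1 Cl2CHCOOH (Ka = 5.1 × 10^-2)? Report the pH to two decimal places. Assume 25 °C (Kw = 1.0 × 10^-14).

Cl2CHCOOH ⇌ Cl2CHCOO- + H+
Let x = [H+] at equilibrium. Ka = x²/(0.778 − x).
x is not negligible relative to C₀; solve x² + 0.051·x − 0.0397 = 0.
x = (−Ka + √(Ka² + 4·Ka·C₀))/2 = 1.75 × 10^-1 M
pH = −log(1.75 × 10^-1) = 0.76

pH = 0.76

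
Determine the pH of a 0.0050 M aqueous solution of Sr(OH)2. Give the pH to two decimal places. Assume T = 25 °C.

Sr(OH)2 is a strong base (each formula unit releases 2 OH-); [OH-] = 0.01 M.
pOH = -log(0.01) = 2.00
pH = 14.00 - 2.00 = 12.00

pH = 12.00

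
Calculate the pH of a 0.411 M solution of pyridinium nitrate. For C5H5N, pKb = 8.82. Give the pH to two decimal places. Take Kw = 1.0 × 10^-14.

C5H5NH+ is the conjugate acid of the weak base C5H5N.
Kb = 10^(−8.82) = 1.51 × 10^-9
Ka = Kw/Kb = 1.0×10^-14 / 1.51 × 10^-9 = 6.62 × 10^-6
From the ICE table, Ka = [H+]²/(0.411 − [H+]) = 6.62 × 10^-6.
Assume [H+] ≪ 0.411: [H+] ≈ √(6.62 × 10^-6 × 0.411) = 1.65 × 10^-3 M
Check: 0.4% ionized — well under 5%, approximation valid.
pH = −log[H+] = −log(1.65 × 10^-3) = 2.78

pH = 2.78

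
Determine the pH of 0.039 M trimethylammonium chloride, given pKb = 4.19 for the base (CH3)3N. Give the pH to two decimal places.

(CH3)3NH+ is the conjugate acid of the weak base (CH3)3N.
Kb = 10^(−4.19) = 6.46 × 10^-5
Ka = Kw/Kb = 1.0×10^-14 / 6.46 × 10^-5 = 1.55 × 10^-10
From the ICE table, Ka = [H+]²/(0.039 − [H+]) = 1.55 × 10^-10.
Neglecting [H+] in the denominator: [H+] = √(1.55 × 10^-10 × 0.039) = 2.46 × 10^-6 M
([H+]/C₀ = 0.0063% < 5%, so the approximation holds.)
pH = −log(2.46 × 10^-6) = 5.61

pH = 5.61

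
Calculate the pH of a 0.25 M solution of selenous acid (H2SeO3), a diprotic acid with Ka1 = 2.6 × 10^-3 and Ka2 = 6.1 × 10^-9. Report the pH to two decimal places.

Ka1 ≫ Ka2, so treat the first dissociation as the only significant source of H+.
Ka1 = x²/(0.25 − x) = 2.6 × 10^-3
Solving the quadratic: x = (−Ka1 + √(Ka1² + 4·Ka1·C₀))/2 = 2.42 × 10^-2 M
pH = −log(2.42 × 10^-2) = 1.62

pH = 1.62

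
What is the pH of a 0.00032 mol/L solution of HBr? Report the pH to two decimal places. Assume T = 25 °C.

HBr is a strong acid and dissociates completely, so [H+] = 0.00032 M.
pH = -log(0.00032) = 3.49

pH = 3.49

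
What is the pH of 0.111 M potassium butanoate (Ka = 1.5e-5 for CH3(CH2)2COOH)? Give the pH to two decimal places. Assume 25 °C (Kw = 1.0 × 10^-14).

CH3(CH2)2COO- is the conjugate base of the weak acid CH3(CH2)2COOH.
Kb = Kw/Ka = 1.0×10^-14 / 1.5 × 10^-5 = 6.67 × 10^-10
Kb = x²/(0.111 − x) = 6.67 × 10^-10
Since Kb ≪ C₀, x ≈ √(Kb·C₀) = 8.60 × 10^-6 M.
pOH = −log(8.60 × 10^-6) = 5.07; pH = 14.00 − 5.07 = 8.93

pH = 8.93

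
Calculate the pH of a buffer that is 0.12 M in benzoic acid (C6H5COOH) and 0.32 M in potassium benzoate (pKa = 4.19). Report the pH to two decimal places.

pH = 4.62

Henderson–Hasselbalch: pH = pKa + log([C6H5COO-]/[C6H5COOH]) = 4.19 + log(0.32/0.12)
pH = 4.19 + (+0.426) = 4.62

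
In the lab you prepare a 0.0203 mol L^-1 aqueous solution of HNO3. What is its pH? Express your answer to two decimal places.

HNO3 is a strong acid and dissociates completely, so [H+] = 0.0203 M.
pH = -log(0.0203) = 1.69

pH = 1.69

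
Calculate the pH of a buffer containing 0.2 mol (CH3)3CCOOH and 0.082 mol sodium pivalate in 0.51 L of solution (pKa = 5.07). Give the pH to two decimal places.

pH = 4.68

Using pH = pKa + log([base]/[acid]) with [base]/[acid] = 0.082/0.2:
pH = 5.07 + (-0.387) = 4.68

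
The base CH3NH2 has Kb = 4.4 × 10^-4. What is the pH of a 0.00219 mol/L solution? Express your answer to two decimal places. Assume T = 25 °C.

CH3NH2 + H2O ⇌ CH3NH3+ + OH-
Kb = [OH-]²/(0.00219 − [OH-]) = 4.4 × 10^-4
Here C₀/Kb ≈ 4.98, so the small-[OH-] approximation fails. Use the quadratic:
[OH-] = (−Kb + √(Kb² + 4·Kb·C₀))/2 = 7.86 × 10^-4 M
pOH = 3.10, so pH = 14.00 − pOH = 10.90

pH = 10.90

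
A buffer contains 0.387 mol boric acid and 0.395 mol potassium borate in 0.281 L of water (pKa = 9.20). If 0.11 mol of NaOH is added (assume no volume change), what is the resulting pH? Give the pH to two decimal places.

After neutralization: n(B(OH)3) = 0.277 mol, n(B(OH)4-) = 0.505 mol.
Henderson–Hasselbalch with mole ratio 0.505/0.277: pH = 9.20 + (+0.261)

pH = 9.46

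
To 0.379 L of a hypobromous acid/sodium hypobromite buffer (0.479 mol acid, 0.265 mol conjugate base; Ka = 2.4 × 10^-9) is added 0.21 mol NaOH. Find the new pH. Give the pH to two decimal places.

OH- converts HOBr to OBr-: HOBr → 0.269 mol, OBr- → 0.475 mol.
pKa = −log(2.4 × 10^-9) = 8.620
pH = pKa + log(n_OBr-/n_HOBr) = 8.620 + log(0.475/0.269) = 8.620 + (+0.247)

pH = 8.87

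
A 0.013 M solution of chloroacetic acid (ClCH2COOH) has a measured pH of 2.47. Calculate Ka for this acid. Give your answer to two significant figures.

Ka = 1.2 × 10^-3

[H+] = 10^(-2.47) = 3.39 × 10^-3 M
At equilibrium [HA] = 0.013 − 3.39 × 10^-3 = 9.61 × 10^-3 M
Ka = [H+][A-]/[HA] = (3.39 × 10^-3)² / 9.61 × 10^-3 = 1.2 × 10^-3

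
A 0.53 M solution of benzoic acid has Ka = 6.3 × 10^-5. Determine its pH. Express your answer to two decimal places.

pH = 2.24

C6H5COOH ⇌ C6H5COO- + H+
Let x = [H+] at equilibrium. Ka = x²/(0.53 − x).
Neglecting x in the denominator: x = √(6.3 × 10^-5 × 0.53) = 5.78 × 10^-3 M
pH = −log(5.78 × 10^-3) = 2.24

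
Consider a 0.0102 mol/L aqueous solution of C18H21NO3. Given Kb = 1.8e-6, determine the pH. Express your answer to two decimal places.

pH = 10.13

C18H21NO3 + H2O ⇌ C18H22NO3+ + OH-
Kb = [OH-]²/(0.0102 − [OH-]) = 1.8 × 10^-6
Assume [OH-] ≪ 0.0102: [OH-] ≈ √(1.8 × 10^-6 × 0.0102) = 1.35 × 10^-4 M
([OH-]/C₀ = 1.3% < 5%, so the approximation holds.)
pOH = −log(1.35 × 10^-4) = 3.87; pH = 14.00 − 3.87 = 10.13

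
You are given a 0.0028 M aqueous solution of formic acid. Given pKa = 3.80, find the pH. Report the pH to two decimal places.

HCOOH ⇌ HCOO- + H+
Ka = 10^(−3.80) = 1.58 × 10^-4
Let x = [H+] at equilibrium. Ka = x²/(0.0028 − x).
x is not negligible relative to C₀; solve x² + 0.000158·x − 4.42e-07 = 0.
x = [−0.000158 + √(0.000158² + 1.77e-06)]/2 = 5.91 × 10^-4 M
pH = −log[H+] = −log(5.91 × 10^-4) = 3.23

pH = 3.23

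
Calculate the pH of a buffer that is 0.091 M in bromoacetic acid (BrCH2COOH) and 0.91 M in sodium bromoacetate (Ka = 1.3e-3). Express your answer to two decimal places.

pH = 3.89

pKa = −log(1.3 × 10^-3) = 2.886
Using pH = pKa + log([base]/[acid]) with [base]/[acid] = 0.91/0.091:
pH = 2.886 + (+1.000) = 3.89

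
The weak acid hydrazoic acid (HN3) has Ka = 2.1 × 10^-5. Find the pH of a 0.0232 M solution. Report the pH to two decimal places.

HN3 ⇌ N3- + H+
Ka = [H+]²/(0.0232 − [H+]) = 2.1 × 10^-5
Assume [H+] ≪ 0.0232: [H+] ≈ √(2.1 × 10^-5 × 0.0232) = 6.98 × 10^-4 M
pH = −log[H+] = −log(6.98 × 10^-4) = 3.16

pH = 3.16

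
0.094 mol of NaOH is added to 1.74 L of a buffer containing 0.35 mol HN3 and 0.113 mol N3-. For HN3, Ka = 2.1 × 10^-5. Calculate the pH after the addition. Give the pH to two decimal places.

pH = 4.59

OH- converts HN3 to N3-: HN3 → 0.256 mol, N3- → 0.207 mol.
pKa = −log(2.1 × 10^-5) = 4.678
pH = pKa + log([A⁻]/[HA]) = 4.678 + log(0.207/0.256) = 4.678 -0.092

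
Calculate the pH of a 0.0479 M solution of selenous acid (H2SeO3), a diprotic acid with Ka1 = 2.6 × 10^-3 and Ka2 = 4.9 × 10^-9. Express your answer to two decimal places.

pH = 2.00

Ka1 ≫ Ka2, so treat the first dissociation as the only significant source of H+.
Ka1 = x²/(0.0479 − x) = 2.6 × 10^-3
Solving the quadratic: x = (−Ka1 + √(Ka1² + 4·Ka1·C₀))/2 = 9.94 × 10^-3 M
pH = −log(9.94 × 10^-3) = 2.00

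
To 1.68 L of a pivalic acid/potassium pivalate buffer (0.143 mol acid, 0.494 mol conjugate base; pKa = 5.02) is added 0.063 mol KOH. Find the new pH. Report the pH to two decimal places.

pH = 5.86

OH- converts (CH3)3CCOOH to (CH3)3CCOO-: (CH3)3CCOOH → 0.08 mol, (CH3)3CCOO- → 0.557 mol.
pH = pKa + log(n_(CH3)3CCOO-/n_(CH3)3CCOOH) = 5.02 + log(0.557/0.08) = 5.02 + (+0.843)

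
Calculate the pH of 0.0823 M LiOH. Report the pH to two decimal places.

LiOH is a strong base; [OH-] = 0.0823 M.
pOH = -log(0.0823) = 1.08
pH = 14.00 - 1.08 = 12.92

pH = 12.92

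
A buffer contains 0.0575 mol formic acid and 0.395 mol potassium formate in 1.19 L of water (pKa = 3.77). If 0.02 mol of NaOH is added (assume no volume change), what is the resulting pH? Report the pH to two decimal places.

pH = 4.81

After neutralization: n(HCOOH) = 0.0375 mol, n(HCOO-) = 0.415 mol.
pH = pKa + log(n_HCOO-/n_HCOOH) = 3.77 + log(0.415/0.0375) = 3.77 + (+1.044)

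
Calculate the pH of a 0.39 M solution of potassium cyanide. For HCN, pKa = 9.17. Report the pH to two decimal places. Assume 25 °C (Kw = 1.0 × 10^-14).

pH = 11.38

CN- is the conjugate base of the weak acid HCN.
Ka = 10^(−9.17) = 6.76 × 10^-10
Kb = Kw/Ka = 1.0×10^-14 / 6.76 × 10^-10 = 1.48 × 10^-5
From the ICE table, Kb = [OH-]²/(0.39 − [OH-]) = 1.48 × 10^-5.
Since Kb ≪ C₀, [OH-] ≈ √(Kb·C₀) = 2.40 × 10^-3 M.
Check: 0.62% ionized — well under 5%, approximation valid.
pOH = 2.62, so pH = 14.00 − pOH = 11.38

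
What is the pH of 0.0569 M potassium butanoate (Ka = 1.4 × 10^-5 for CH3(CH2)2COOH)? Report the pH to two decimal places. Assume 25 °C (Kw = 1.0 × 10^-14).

pH = 8.80

CH3(CH2)2COO- is the conjugate base of the weak acid CH3(CH2)2COOH.
Kb = Kw/Ka = 1.0×10^-14 / 1.4 × 10^-5 = 7.14 × 10^-10
Let x = [OH-] at equilibrium. Kb = x²/(0.0569 − x).
Neglecting x in the denominator: x = √(7.14 × 10^-10 × 0.0569) = 6.37 × 10^-6 M
Check: 0.011% ionized — well under 5%, approximation valid.
pOH = −log(6.37 × 10^-6) = 5.20; pH = 14.00 − 5.20 = 8.80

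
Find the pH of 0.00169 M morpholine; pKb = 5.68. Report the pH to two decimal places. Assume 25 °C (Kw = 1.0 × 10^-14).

C4H8ONH + H2O ⇌ C4H8ONH2+ + OH-
Kb = 10^(−5.68) = 2.09 × 10^-6
From the ICE table, Kb = [OH-]²/(0.00169 − [OH-]) = 2.09 × 10^-6.
Since Kb ≪ C₀, [OH-] ≈ √(Kb·C₀) = 5.94 × 10^-5 M.
([OH-]/C₀ = 3.5% < 5%, so the approximation holds.)
pOH = 4.23, so pH = 14.00 − pOH = 9.77

pH = 9.77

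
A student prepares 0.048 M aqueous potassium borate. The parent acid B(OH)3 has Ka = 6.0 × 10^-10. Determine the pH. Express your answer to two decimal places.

pH = 10.95

B(OH)4- is the conjugate base of the weak acid B(OH)3.
Kb = Kw/Ka = 1.0×10^-14 / 6.0 × 10^-10 = 1.67 × 10^-5
Kb = [OH-]²/(0.048 − [OH-]) = 1.67 × 10^-5
Assume [OH-] ≪ 0.048: [OH-] ≈ √(1.67 × 10^-5 × 0.048) = 8.95 × 10^-4 M
Check: 1.9% ionized — well under 5%, approximation valid.
pOH = 3.05, so pH = 14.00 − pOH = 10.95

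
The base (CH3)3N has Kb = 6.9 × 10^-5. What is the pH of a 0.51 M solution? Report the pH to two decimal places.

(CH3)3N + H2O ⇌ (CH3)3NH+ + OH-
From the ICE table, Kb = [OH-]²/(0.51 − [OH-]) = 6.9 × 10^-5.
Assume [OH-] ≪ 0.51: [OH-] ≈ √(6.9 × 10^-5 × 0.51) = 5.93 × 10^-3 M
([OH-]/C₀ = 1.2% < 5%, so the approximation holds.)
pOH = −log(5.93 × 10^-3) = 2.23; pH = 14.00 − 2.23 = 11.77

pH = 11.77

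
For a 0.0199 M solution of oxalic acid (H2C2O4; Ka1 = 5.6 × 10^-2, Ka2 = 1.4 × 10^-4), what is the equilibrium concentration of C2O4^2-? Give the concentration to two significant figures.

1.4 × 10^-4 M

First ionization gives [H+] ≈ [HC2O4-] = 1.56 × 10^-2 M.
Second step: Ka2 = [H+][C2O4^2-]/[HC2O4-] ≈ [C2O4^2-] (since [H+] ≈ [HC2O4-]).
So [C2O4^2-] ≈ Ka2.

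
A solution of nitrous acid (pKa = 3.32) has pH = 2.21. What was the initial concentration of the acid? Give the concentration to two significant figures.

C₀ = 8.6 × 10^-2 M

[H+] = 10^(-2.21) = 6.17 × 10^-3 M = x
Ka = 10^(−3.32) = 4.79 × 10^-4
Ka = x²/(C₀ − x) ⇒ C₀ = x + x²/Ka
C₀ = 6.17 × 10^-3 + (6.17 × 10^-3)²/(4.79 × 10^-4) = 8.56 × 10^-2 M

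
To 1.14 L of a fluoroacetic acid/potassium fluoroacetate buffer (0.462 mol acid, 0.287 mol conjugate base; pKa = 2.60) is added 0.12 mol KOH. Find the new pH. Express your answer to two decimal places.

After neutralization: n(FCH2COOH) = 0.342 mol, n(FCH2COO-) = 0.407 mol.
pH = pKa + log([A⁻]/[HA]) = 2.60 + log(0.407/0.342) = 2.60 +0.076

pH = 2.68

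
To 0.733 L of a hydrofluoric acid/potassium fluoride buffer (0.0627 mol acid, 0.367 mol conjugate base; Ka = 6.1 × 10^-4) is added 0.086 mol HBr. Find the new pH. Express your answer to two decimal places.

Added H+ converts F- to HF: HF → 0.149 mol, F- → 0.281 mol.
pKa = −log(6.1 × 10^-4) = 3.215
pH = pKa + log([A⁻]/[HA]) = 3.215 + log(0.281/0.149) = 3.215 +0.276

pH = 3.49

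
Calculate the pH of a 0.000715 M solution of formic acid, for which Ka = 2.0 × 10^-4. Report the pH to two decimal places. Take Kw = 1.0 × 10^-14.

HCOOH ⇌ HCOO- + H+
From the ICE table, Ka = [H+]²/(0.000715 − [H+]) = 2.0 × 10^-4.
[H+] is not negligible relative to C₀; solve [H+]² + 0.0002·[H+] − 1.43e-07 = 0.
[H+] = [−0.0002 + √(0.0002² + 5.72e-07)]/2 = 2.91 × 10^-4 M
pH = −log(2.91 × 10^-4) = 3.54

pH = 3.54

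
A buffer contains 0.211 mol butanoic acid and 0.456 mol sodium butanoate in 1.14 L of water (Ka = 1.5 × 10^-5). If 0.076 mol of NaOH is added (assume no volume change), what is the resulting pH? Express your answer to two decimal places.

pH = 5.42

OH- converts CH3(CH2)2COOH to CH3(CH2)2COO-: CH3(CH2)2COOH → 0.135 mol, CH3(CH2)2COO- → 0.532 mol.
pKa = −log(1.5 × 10^-5) = 4.824
pH = pKa + log(n_CH3(CH2)2COO-/n_CH3(CH2)2COOH) = 4.824 + log(0.532/0.135) = 4.824 + (+0.596)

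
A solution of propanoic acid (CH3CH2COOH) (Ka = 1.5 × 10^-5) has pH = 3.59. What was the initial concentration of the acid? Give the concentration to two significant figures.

C₀ = 4.7 × 10^-3 M

[H+] = 10^(-3.59) = 2.57 × 10^-4 M = x
Ka = x²/(C₀ − x) ⇒ C₀ = x + x²/Ka
C₀ = 2.57 × 10^-4 + (2.57 × 10^-4)²/(1.5 × 10^-5) = 4.66 × 10^-3 M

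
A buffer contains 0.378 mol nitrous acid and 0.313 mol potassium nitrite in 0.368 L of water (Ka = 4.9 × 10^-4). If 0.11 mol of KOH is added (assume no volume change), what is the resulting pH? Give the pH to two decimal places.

OH- converts HNO2 to NO2-: HNO2 → 0.268 mol, NO2- → 0.423 mol.
pKa = −log(4.9 × 10^-4) = 3.310
pH = pKa + log([A⁻]/[HA]) = 3.310 + log(0.423/0.268) = 3.310 +0.198

pH = 3.51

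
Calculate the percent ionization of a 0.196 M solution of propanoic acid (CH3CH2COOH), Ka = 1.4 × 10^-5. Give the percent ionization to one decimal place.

0.8%

CH3CH2COOH ⇌ CH3CH2COO- + H+; let x = [H+] at equilibrium.
x ≈ √(Ka·C₀) = √(1.4 × 10^-5 × 0.196) = 1.66 × 10^-3 M
% ionization = x/C₀ × 100% = 1.66 × 10^-3/0.196 × 100% = 0.8%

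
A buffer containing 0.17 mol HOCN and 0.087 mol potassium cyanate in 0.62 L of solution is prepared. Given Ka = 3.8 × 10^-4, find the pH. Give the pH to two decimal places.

pH = 3.13

pKa = −log(3.8 × 10^-4) = 3.420
pH = pKa + log([A⁻]/[HA]) = 3.420 + log(0.087/0.17)
pH = 3.420 + (-0.291) = 3.13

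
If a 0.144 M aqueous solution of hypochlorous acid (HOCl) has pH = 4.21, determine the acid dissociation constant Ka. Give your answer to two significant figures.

[H+] = 10^(-4.21) = 6.17 × 10^-5 M
At equilibrium [HA] = 0.144 − 6.17 × 10^-5 = 1.44 × 10^-1 M
Ka = [H+][A-]/[HA] = (6.17 × 10^-5)² / 1.44 × 10^-1 = 2.6 × 10^-8

Ka = 2.6 × 10^-8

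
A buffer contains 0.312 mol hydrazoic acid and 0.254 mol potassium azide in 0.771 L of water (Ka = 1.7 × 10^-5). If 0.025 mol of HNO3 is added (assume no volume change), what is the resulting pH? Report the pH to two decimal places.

pH = 4.60

Added H+ converts N3- to HN3: HN3 → 0.337 mol, N3- → 0.229 mol.
pKa = −log(1.7 × 10^-5) = 4.770
pH = pKa + log(n_N3-/n_HN3) = 4.770 + log(0.229/0.337) = 4.770 + (-0.168)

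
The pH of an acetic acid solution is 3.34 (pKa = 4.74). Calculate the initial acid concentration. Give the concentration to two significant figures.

C₀ = 1.2 × 10^-2 M

[H+] = 10^(-3.34) = 4.57 × 10^-4 M = x
Ka = 10^(−4.74) = 1.82 × 10^-5
Ka = x²/(C₀ − x) ⇒ C₀ = x + x²/Ka
C₀ = 4.57 × 10^-4 + (4.57 × 10^-4)²/(1.82 × 10^-5) = 1.19 × 10^-2 M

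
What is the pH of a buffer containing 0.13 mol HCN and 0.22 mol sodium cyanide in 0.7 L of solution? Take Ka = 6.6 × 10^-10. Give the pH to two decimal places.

pH = 9.41

pKa = −log(6.6 × 10^-10) = 9.180
Using pH = pKa + log([base]/[acid]) with [base]/[acid] = 0.22/0.13:
pH = 9.180 + (+0.228) = 9.41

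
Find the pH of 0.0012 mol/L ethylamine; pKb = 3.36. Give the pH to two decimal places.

pH = 10.73

C2H5NH2 + H2O ⇌ C2H5NH3+ + OH-
Kb = 10^(−3.36) = 4.37 × 10^-4
Let x = [OH-] at equilibrium. Kb = x²/(0.0012 − x).
Here C₀/Kb ≈ 2.75, so the small-x approximation fails. Use the quadratic:
x = [−0.000437 + √(0.000437² + 2.1e-06)]/2 = 5.38 × 10^-4 M
pOH = −log(5.38 × 10^-4) = 3.27; pH = 14.00 − 3.27 = 10.73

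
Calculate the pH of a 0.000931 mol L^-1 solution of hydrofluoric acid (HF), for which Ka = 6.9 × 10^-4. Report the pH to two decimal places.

HF ⇌ F- + H+
Let x = [H+] at equilibrium. Ka = x²/(0.000931 − x).
Here C₀/Ka ≈ 1.35, so the small-x approximation fails. Use the quadratic:
x = [−0.00069 + √(0.00069² + 2.57e-06)]/2 = 5.28 × 10^-4 M
pH = −log(5.28 × 10^-4) = 3.28

pH = 3.28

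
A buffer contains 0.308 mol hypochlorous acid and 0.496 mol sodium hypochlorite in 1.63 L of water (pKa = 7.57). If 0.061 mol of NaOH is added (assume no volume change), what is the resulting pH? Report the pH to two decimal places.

After neutralization: n(HOCl) = 0.247 mol, n(OCl-) = 0.557 mol.
pH = pKa + log(n_OCl-/n_HOCl) = 7.57 + log(0.557/0.247) = 7.57 + (+0.353)

pH = 7.92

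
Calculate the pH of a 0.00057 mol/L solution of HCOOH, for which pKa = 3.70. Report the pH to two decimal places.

pH = 3.60

HCOOH ⇌ HCOO- + H+
Ka = 10^(−3.70) = 2.00 × 10^-4
Ka = x²/(0.00057 − x) = 2.00 × 10^-4
The 5% rule fails; solving x² + Ka·x − Ka·C₀ = 0 exactly:
x = (−Ka + √(Ka² + 4·Ka·C₀))/2 = 2.52 × 10^-4 M
pH = −log[H+] = −log(2.52 × 10^-4) = 3.60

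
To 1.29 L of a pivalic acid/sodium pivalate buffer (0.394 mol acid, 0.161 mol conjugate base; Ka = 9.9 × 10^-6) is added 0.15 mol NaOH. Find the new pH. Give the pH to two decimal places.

pH = 5.11

OH- converts (CH3)3CCOOH to (CH3)3CCOO-: (CH3)3CCOOH → 0.244 mol, (CH3)3CCOO- → 0.311 mol.
pKa = −log(9.9 × 10^-6) = 5.004
pH = pKa + log([A⁻]/[HA]) = 5.004 + log(0.311/0.244) = 5.004 +0.105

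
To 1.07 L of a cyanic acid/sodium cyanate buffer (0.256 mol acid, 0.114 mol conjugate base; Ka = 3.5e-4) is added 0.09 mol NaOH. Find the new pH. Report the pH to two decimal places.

After neutralization: n(HOCN) = 0.166 mol, n(OCN-) = 0.204 mol.
pKa = −log(3.5 × 10^-4) = 3.456
pH = pKa + log([A⁻]/[HA]) = 3.456 + log(0.204/0.166) = 3.456 +0.090

pH = 3.55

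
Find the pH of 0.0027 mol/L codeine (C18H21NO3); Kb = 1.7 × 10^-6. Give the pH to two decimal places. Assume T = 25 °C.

C18H21NO3 + H2O ⇌ C18H22NO3+ + OH-
From the ICE table, Kb = [OH-]²/(0.0027 − [OH-]) = 1.7 × 10^-6.
Assume [OH-] ≪ 0.0027: [OH-] ≈ √(1.7 × 10^-6 × 0.0027) = 6.77 × 10^-5 M
([OH-]/C₀ = 2.5% < 5%, so the approximation holds.)
pOH = −log(6.77 × 10^-5) = 4.17; pH = 14.00 − 4.17 = 9.83

pH = 9.83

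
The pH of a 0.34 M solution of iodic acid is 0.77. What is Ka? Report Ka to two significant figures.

Ka = 1.7 × 10^-1

[H+] = 10^(-0.77) = 1.70 × 10^-1 M
At equilibrium [HA] = 0.34 − 1.70 × 10^-1 = 1.70 × 10^-1 M
Ka = [H+][A-]/[HA] = (1.70 × 10^-1)² / 1.70 × 10^-1 = 1.7 × 10^-1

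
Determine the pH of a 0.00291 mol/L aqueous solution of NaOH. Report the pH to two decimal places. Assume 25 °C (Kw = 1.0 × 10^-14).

pH = 11.46

NaOH is a strong base; [OH-] = 0.00291 M.
pOH = -log(0.00291) = 2.54
pH = 14.00 - 2.54 = 11.46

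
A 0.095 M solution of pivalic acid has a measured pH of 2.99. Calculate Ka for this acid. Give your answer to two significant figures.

Ka = 1.1 × 10^-5

[H+] = 10^(-2.99) = 1.02 × 10^-3 M
At equilibrium [HA] = 0.095 − 1.02 × 10^-3 = 9.40 × 10^-2 M
Ka = [H+][A-]/[HA] = (1.02 × 10^-3)² / 9.40 × 10^-2 = 1.1 × 10^-5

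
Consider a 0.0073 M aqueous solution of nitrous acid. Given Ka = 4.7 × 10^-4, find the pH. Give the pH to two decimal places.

pH = 2.79

HNO2 ⇌ NO2- + H+
Let x = [H+] at equilibrium. Ka = x²/(0.0073 − x).
Here C₀/Ka ≈ 15.5, so the small-x approximation fails. Use the quadratic:
x = (−Ka + √(Ka² + 4·Ka·C₀))/2 = 1.63 × 10^-3 M
pH = −log[H+] = −log(1.63 × 10^-3) = 2.79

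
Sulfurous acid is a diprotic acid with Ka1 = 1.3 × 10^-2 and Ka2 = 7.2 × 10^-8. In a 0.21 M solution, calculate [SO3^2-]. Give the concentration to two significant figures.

7.2 × 10^-8 M

First ionization gives [H+] ≈ [HSO3-] = 4.62 × 10^-2 M.
Second step: Ka2 = [H+][SO3^2-]/[HSO3-] ≈ [SO3^2-] (since [H+] ≈ [HSO3-]).
So [SO3^2-] ≈ Ka2.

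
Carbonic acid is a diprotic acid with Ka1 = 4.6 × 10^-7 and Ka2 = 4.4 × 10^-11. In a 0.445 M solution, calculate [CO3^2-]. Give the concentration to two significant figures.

First ionization gives [H+] ≈ [HCO3-] = 4.52 × 10^-4 M.
Second step: Ka2 = [H+][CO3^2-]/[HCO3-] ≈ [CO3^2-] (since [H+] ≈ [HCO3-]).
So [CO3^2-] ≈ Ka2.

4.4 × 10^-11 M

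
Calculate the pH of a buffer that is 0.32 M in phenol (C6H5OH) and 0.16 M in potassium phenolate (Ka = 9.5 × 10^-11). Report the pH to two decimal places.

pH = 9.72

pKa = −log(9.5 × 10^-11) = 10.022
Henderson–Hasselbalch: pH = pKa + log([C6H5O-]/[C6H5OH]) = 10.022 + log(0.16/0.32)
pH = 10.022 + (-0.301) = 9.72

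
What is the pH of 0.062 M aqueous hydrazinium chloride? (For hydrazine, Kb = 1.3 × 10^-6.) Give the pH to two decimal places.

N2H5+ is the conjugate acid of the weak base N2H4.
Ka = Kw/Kb = 1.0×10^-14 / 1.3 × 10^-6 = 7.69 × 10^-9
Let x = [H+] at equilibrium. Ka = x²/(0.062 − x).
Since Ka ≪ C₀, x ≈ √(Ka·C₀) = 2.18 × 10^-5 M.
pH = −log(2.18 × 10^-5) = 4.66

pH = 4.66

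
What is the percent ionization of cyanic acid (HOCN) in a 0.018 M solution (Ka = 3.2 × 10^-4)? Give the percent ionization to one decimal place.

HOCN ⇌ OCN- + H+; let x = [H+] at equilibrium.
Ka = x²/(C₀ − x); solving the quadratic gives x = 2.25 × 10^-3 M.
Fraction ionized = 2.25 × 10^-3 / 0.018 = 0.1250 → 12.5%

12.5%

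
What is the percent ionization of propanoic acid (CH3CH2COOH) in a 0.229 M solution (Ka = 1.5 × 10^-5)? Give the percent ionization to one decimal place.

0.8%

CH3CH2COOH ⇌ CH3CH2COO- + H+; let x = [H+] at equilibrium.
x ≈ √(Ka·C₀) = √(1.5 × 10^-5 × 0.229) = 1.85 × 10^-3 M
Fraction ionized = 1.85 × 10^-3 / 0.229 = 0.0081 → 0.8%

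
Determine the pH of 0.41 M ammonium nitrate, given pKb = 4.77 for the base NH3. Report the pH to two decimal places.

pH = 4.81

NH4+ is the conjugate acid of the weak base NH3.
Kb = 10^(−4.77) = 1.70 × 10^-5
Ka = Kw/Kb = 1.0×10^-14 / 1.70 × 10^-5 = 5.88 × 10^-10
Ka = x²/(0.41 − x) = 5.88 × 10^-10
Assume x ≪ 0.41: x ≈ √(5.88 × 10^-10 × 0.41) = 1.55 × 10^-5 M
Check: 0.0038% ionized — well under 5%, approximation valid.
pH = −log[H+] = −log(1.55 × 10^-5) = 4.81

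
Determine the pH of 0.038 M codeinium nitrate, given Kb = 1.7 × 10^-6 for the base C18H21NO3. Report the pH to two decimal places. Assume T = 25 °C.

C18H22NO3+ is the conjugate acid of the weak base C18H21NO3.
Ka = Kw/Kb = 1.0×10^-14 / 1.7 × 10^-6 = 5.88 × 10^-9
Ka = x²/(0.038 − x) = 5.88 × 10^-9
Neglecting x in the denominator: x = √(5.88 × 10^-9 × 0.038) = 1.49 × 10^-5 M
pH = −log(1.49 × 10^-5) = 4.83

pH = 4.83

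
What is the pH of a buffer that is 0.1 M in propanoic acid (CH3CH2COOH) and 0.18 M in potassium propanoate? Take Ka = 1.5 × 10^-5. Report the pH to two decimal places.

pKa = −log(1.5 × 10^-5) = 4.824
Henderson–Hasselbalch: pH = pKa + log([CH3CH2COO-]/[CH3CH2COOH]) = 4.824 + log(0.18/0.1)
pH = 4.824 + (+0.255) = 5.08

pH = 5.08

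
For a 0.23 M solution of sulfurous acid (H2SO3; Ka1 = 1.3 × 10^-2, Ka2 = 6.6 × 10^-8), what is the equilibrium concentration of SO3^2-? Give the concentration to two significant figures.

6.6 × 10^-8 M

First ionization gives [H+] ≈ [HSO3-] = 4.86 × 10^-2 M.
Second step: Ka2 = [H+][SO3^2-]/[HSO3-] ≈ [SO3^2-] (since [H+] ≈ [HSO3-]).
So [SO3^2-] ≈ Ka2.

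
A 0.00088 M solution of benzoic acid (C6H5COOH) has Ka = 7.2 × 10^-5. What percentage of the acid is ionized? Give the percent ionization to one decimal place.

C6H5COOH ⇌ C6H5COO- + H+; let x = [H+] at equilibrium.
Ka = x²/(C₀ − x); solving the quadratic gives x = 2.18 × 10^-4 M.
Fraction ionized = 2.18 × 10^-4 / 0.00088 = 0.2477 → 24.8%

24.8%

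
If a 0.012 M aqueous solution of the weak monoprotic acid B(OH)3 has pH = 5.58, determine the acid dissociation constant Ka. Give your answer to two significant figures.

[H+] = 10^(-5.58) = 2.63 × 10^-6 M
At equilibrium [HA] = 0.012 − 2.63 × 10^-6 = 1.20 × 10^-2 M
Ka = [H+][A-]/[HA] = (2.63 × 10^-6)² / 1.20 × 10^-2 = 5.8 × 10^-10

Ka = 5.8 × 10^-10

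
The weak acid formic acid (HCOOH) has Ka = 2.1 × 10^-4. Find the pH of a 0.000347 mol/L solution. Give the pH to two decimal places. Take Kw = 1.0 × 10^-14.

HCOOH ⇌ HCOO- + H+
Let x = [H+] at equilibrium. Ka = x²/(0.000347 − x).
The 5% rule fails; solving x² + Ka·x − Ka·C₀ = 0 exactly:
x = (−Ka + √(Ka² + 4·Ka·C₀))/2 = 1.85 × 10^-4 M
pH = −log(1.85 × 10^-4) = 3.73

pH = 3.73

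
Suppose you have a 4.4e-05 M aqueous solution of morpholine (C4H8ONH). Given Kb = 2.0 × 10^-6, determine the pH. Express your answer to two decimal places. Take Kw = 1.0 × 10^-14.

C4H8ONH + H2O ⇌ C4H8ONH2+ + OH-
Kb = [OH-]²/(4.4e-05 − [OH-]) = 2.0 × 10^-6
The 5% rule fails; solving [OH-]² + Kb·[OH-] − Kb·C₀ = 0 exactly:
[OH-] = (−Kb + √(Kb² + 4·Kb·C₀))/2 = 8.43 × 10^-6 M
pOH = −log(8.43 × 10^-6) = 5.07; pH = 14.00 − 5.07 = 8.93

pH = 8.93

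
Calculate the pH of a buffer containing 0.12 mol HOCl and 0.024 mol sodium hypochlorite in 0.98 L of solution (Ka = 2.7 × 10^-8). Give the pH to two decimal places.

pH = 6.87

pKa = −log(2.7 × 10^-8) = 7.569
pH = pKa + log([A⁻]/[HA]) = 7.569 + log(0.024/0.12)
pH = 7.569 + (-0.699) = 6.87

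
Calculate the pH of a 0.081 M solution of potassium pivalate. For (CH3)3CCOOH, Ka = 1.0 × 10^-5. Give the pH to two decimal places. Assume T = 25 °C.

pH = 8.95

(CH3)3CCOO- is the conjugate base of the weak acid (CH3)3CCOOH.
Kb = Kw/Ka = 1.0×10^-14 / 1.0 × 10^-5 = 1.00 × 10^-9
Kb = x²/(0.081 − x) = 1.00 × 10^-9
Since Kb ≪ C₀, x ≈ √(Kb·C₀) = 9.00 × 10^-6 M.
(x/C₀ = 0.011% < 5%, so the approximation holds.)
pOH = 5.05, so pH = 14.00 − pOH = 8.95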